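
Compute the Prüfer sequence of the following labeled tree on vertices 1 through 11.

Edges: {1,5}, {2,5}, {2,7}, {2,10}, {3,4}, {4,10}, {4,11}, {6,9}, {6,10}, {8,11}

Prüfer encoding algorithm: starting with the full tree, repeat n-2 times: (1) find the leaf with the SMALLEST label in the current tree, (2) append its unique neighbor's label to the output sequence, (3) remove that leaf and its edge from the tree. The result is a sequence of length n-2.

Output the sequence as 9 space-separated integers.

Step 1: leaves = {1,3,7,8,9}. Remove smallest leaf 1, emit neighbor 5.
Step 2: leaves = {3,5,7,8,9}. Remove smallest leaf 3, emit neighbor 4.
Step 3: leaves = {5,7,8,9}. Remove smallest leaf 5, emit neighbor 2.
Step 4: leaves = {7,8,9}. Remove smallest leaf 7, emit neighbor 2.
Step 5: leaves = {2,8,9}. Remove smallest leaf 2, emit neighbor 10.
Step 6: leaves = {8,9}. Remove smallest leaf 8, emit neighbor 11.
Step 7: leaves = {9,11}. Remove smallest leaf 9, emit neighbor 6.
Step 8: leaves = {6,11}. Remove smallest leaf 6, emit neighbor 10.
Step 9: leaves = {10,11}. Remove smallest leaf 10, emit neighbor 4.
Done: 2 vertices remain (4, 11). Sequence = [5 4 2 2 10 11 6 10 4]

Answer: 5 4 2 2 10 11 6 10 4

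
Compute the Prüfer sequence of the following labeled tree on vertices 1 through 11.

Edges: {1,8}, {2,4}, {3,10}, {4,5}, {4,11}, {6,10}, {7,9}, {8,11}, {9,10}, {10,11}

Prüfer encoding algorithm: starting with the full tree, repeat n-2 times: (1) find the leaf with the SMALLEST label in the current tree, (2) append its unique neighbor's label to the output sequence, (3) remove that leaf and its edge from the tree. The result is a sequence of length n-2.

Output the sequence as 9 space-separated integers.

Step 1: leaves = {1,2,3,5,6,7}. Remove smallest leaf 1, emit neighbor 8.
Step 2: leaves = {2,3,5,6,7,8}. Remove smallest leaf 2, emit neighbor 4.
Step 3: leaves = {3,5,6,7,8}. Remove smallest leaf 3, emit neighbor 10.
Step 4: leaves = {5,6,7,8}. Remove smallest leaf 5, emit neighbor 4.
Step 5: leaves = {4,6,7,8}. Remove smallest leaf 4, emit neighbor 11.
Step 6: leaves = {6,7,8}. Remove smallest leaf 6, emit neighbor 10.
Step 7: leaves = {7,8}. Remove smallest leaf 7, emit neighbor 9.
Step 8: leaves = {8,9}. Remove smallest leaf 8, emit neighbor 11.
Step 9: leaves = {9,11}. Remove smallest leaf 9, emit neighbor 10.
Done: 2 vertices remain (10, 11). Sequence = [8 4 10 4 11 10 9 11 10]

Answer: 8 4 10 4 11 10 9 11 10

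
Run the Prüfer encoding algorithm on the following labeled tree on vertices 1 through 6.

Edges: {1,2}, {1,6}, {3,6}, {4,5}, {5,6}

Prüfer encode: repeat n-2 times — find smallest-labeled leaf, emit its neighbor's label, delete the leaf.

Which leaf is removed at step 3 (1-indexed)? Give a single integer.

Answer: 3

Derivation:
Step 1: current leaves = {2,3,4}. Remove leaf 2 (neighbor: 1).
Step 2: current leaves = {1,3,4}. Remove leaf 1 (neighbor: 6).
Step 3: current leaves = {3,4}. Remove leaf 3 (neighbor: 6).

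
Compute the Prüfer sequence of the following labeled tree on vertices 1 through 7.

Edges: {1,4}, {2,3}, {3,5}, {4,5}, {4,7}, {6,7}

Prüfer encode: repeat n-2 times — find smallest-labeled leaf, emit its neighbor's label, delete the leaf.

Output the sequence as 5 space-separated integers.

Answer: 4 3 5 4 7

Derivation:
Step 1: leaves = {1,2,6}. Remove smallest leaf 1, emit neighbor 4.
Step 2: leaves = {2,6}. Remove smallest leaf 2, emit neighbor 3.
Step 3: leaves = {3,6}. Remove smallest leaf 3, emit neighbor 5.
Step 4: leaves = {5,6}. Remove smallest leaf 5, emit neighbor 4.
Step 5: leaves = {4,6}. Remove smallest leaf 4, emit neighbor 7.
Done: 2 vertices remain (6, 7). Sequence = [4 3 5 4 7]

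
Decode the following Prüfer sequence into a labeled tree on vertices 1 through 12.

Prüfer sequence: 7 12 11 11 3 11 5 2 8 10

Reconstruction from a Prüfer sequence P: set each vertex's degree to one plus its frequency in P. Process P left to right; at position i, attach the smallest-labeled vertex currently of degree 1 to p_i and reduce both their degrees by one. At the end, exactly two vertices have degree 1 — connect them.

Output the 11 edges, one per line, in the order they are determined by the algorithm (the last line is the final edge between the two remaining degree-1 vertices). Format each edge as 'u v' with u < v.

Initial degrees: {1:1, 2:2, 3:2, 4:1, 5:2, 6:1, 7:2, 8:2, 9:1, 10:2, 11:4, 12:2}
Step 1: smallest deg-1 vertex = 1, p_1 = 7. Add edge {1,7}. Now deg[1]=0, deg[7]=1.
Step 2: smallest deg-1 vertex = 4, p_2 = 12. Add edge {4,12}. Now deg[4]=0, deg[12]=1.
Step 3: smallest deg-1 vertex = 6, p_3 = 11. Add edge {6,11}. Now deg[6]=0, deg[11]=3.
Step 4: smallest deg-1 vertex = 7, p_4 = 11. Add edge {7,11}. Now deg[7]=0, deg[11]=2.
Step 5: smallest deg-1 vertex = 9, p_5 = 3. Add edge {3,9}. Now deg[9]=0, deg[3]=1.
Step 6: smallest deg-1 vertex = 3, p_6 = 11. Add edge {3,11}. Now deg[3]=0, deg[11]=1.
Step 7: smallest deg-1 vertex = 11, p_7 = 5. Add edge {5,11}. Now deg[11]=0, deg[5]=1.
Step 8: smallest deg-1 vertex = 5, p_8 = 2. Add edge {2,5}. Now deg[5]=0, deg[2]=1.
Step 9: smallest deg-1 vertex = 2, p_9 = 8. Add edge {2,8}. Now deg[2]=0, deg[8]=1.
Step 10: smallest deg-1 vertex = 8, p_10 = 10. Add edge {8,10}. Now deg[8]=0, deg[10]=1.
Final: two remaining deg-1 vertices are 10, 12. Add edge {10,12}.

Answer: 1 7
4 12
6 11
7 11
3 9
3 11
5 11
2 5
2 8
8 10
10 12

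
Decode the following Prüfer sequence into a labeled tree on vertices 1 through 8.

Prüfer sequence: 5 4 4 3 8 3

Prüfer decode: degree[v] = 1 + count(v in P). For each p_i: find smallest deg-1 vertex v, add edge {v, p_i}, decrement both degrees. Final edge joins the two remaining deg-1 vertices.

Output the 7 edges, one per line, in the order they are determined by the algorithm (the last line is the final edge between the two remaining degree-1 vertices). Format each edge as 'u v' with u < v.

Initial degrees: {1:1, 2:1, 3:3, 4:3, 5:2, 6:1, 7:1, 8:2}
Step 1: smallest deg-1 vertex = 1, p_1 = 5. Add edge {1,5}. Now deg[1]=0, deg[5]=1.
Step 2: smallest deg-1 vertex = 2, p_2 = 4. Add edge {2,4}. Now deg[2]=0, deg[4]=2.
Step 3: smallest deg-1 vertex = 5, p_3 = 4. Add edge {4,5}. Now deg[5]=0, deg[4]=1.
Step 4: smallest deg-1 vertex = 4, p_4 = 3. Add edge {3,4}. Now deg[4]=0, deg[3]=2.
Step 5: smallest deg-1 vertex = 6, p_5 = 8. Add edge {6,8}. Now deg[6]=0, deg[8]=1.
Step 6: smallest deg-1 vertex = 7, p_6 = 3. Add edge {3,7}. Now deg[7]=0, deg[3]=1.
Final: two remaining deg-1 vertices are 3, 8. Add edge {3,8}.

Answer: 1 5
2 4
4 5
3 4
6 8
3 7
3 8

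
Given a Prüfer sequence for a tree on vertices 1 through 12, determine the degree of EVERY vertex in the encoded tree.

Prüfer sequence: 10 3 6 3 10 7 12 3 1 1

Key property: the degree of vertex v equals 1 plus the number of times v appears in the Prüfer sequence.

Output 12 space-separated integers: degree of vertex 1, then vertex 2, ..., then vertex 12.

Answer: 3 1 4 1 1 2 2 1 1 3 1 2

Derivation:
p_1 = 10: count[10] becomes 1
p_2 = 3: count[3] becomes 1
p_3 = 6: count[6] becomes 1
p_4 = 3: count[3] becomes 2
p_5 = 10: count[10] becomes 2
p_6 = 7: count[7] becomes 1
p_7 = 12: count[12] becomes 1
p_8 = 3: count[3] becomes 3
p_9 = 1: count[1] becomes 1
p_10 = 1: count[1] becomes 2
Degrees (1 + count): deg[1]=1+2=3, deg[2]=1+0=1, deg[3]=1+3=4, deg[4]=1+0=1, deg[5]=1+0=1, deg[6]=1+1=2, deg[7]=1+1=2, deg[8]=1+0=1, deg[9]=1+0=1, deg[10]=1+2=3, deg[11]=1+0=1, deg[12]=1+1=2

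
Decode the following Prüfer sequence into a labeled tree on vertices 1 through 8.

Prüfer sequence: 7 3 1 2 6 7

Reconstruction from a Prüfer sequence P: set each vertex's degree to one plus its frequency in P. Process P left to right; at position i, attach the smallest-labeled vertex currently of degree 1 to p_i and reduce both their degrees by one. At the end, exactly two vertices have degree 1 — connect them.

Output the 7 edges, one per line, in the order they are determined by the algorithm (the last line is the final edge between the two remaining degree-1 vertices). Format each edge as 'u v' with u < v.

Initial degrees: {1:2, 2:2, 3:2, 4:1, 5:1, 6:2, 7:3, 8:1}
Step 1: smallest deg-1 vertex = 4, p_1 = 7. Add edge {4,7}. Now deg[4]=0, deg[7]=2.
Step 2: smallest deg-1 vertex = 5, p_2 = 3. Add edge {3,5}. Now deg[5]=0, deg[3]=1.
Step 3: smallest deg-1 vertex = 3, p_3 = 1. Add edge {1,3}. Now deg[3]=0, deg[1]=1.
Step 4: smallest deg-1 vertex = 1, p_4 = 2. Add edge {1,2}. Now deg[1]=0, deg[2]=1.
Step 5: smallest deg-1 vertex = 2, p_5 = 6. Add edge {2,6}. Now deg[2]=0, deg[6]=1.
Step 6: smallest deg-1 vertex = 6, p_6 = 7. Add edge {6,7}. Now deg[6]=0, deg[7]=1.
Final: two remaining deg-1 vertices are 7, 8. Add edge {7,8}.

Answer: 4 7
3 5
1 3
1 2
2 6
6 7
7 8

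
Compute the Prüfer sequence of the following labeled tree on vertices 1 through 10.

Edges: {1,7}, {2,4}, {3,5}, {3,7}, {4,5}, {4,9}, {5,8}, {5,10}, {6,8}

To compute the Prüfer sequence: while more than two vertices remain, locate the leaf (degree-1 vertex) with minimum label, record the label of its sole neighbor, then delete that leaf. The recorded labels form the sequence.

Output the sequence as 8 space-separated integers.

Step 1: leaves = {1,2,6,9,10}. Remove smallest leaf 1, emit neighbor 7.
Step 2: leaves = {2,6,7,9,10}. Remove smallest leaf 2, emit neighbor 4.
Step 3: leaves = {6,7,9,10}. Remove smallest leaf 6, emit neighbor 8.
Step 4: leaves = {7,8,9,10}. Remove smallest leaf 7, emit neighbor 3.
Step 5: leaves = {3,8,9,10}. Remove smallest leaf 3, emit neighbor 5.
Step 6: leaves = {8,9,10}. Remove smallest leaf 8, emit neighbor 5.
Step 7: leaves = {9,10}. Remove smallest leaf 9, emit neighbor 4.
Step 8: leaves = {4,10}. Remove smallest leaf 4, emit neighbor 5.
Done: 2 vertices remain (5, 10). Sequence = [7 4 8 3 5 5 4 5]

Answer: 7 4 8 3 5 5 4 5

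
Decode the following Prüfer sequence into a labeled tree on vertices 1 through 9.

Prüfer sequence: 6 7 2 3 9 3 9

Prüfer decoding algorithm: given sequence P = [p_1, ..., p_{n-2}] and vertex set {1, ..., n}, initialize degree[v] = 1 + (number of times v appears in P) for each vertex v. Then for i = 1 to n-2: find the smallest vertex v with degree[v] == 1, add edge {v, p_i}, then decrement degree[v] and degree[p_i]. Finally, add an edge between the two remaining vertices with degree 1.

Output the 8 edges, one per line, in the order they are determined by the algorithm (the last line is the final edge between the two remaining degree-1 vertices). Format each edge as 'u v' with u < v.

Answer: 1 6
4 7
2 5
2 3
6 9
3 7
3 9
8 9

Derivation:
Initial degrees: {1:1, 2:2, 3:3, 4:1, 5:1, 6:2, 7:2, 8:1, 9:3}
Step 1: smallest deg-1 vertex = 1, p_1 = 6. Add edge {1,6}. Now deg[1]=0, deg[6]=1.
Step 2: smallest deg-1 vertex = 4, p_2 = 7. Add edge {4,7}. Now deg[4]=0, deg[7]=1.
Step 3: smallest deg-1 vertex = 5, p_3 = 2. Add edge {2,5}. Now deg[5]=0, deg[2]=1.
Step 4: smallest deg-1 vertex = 2, p_4 = 3. Add edge {2,3}. Now deg[2]=0, deg[3]=2.
Step 5: smallest deg-1 vertex = 6, p_5 = 9. Add edge {6,9}. Now deg[6]=0, deg[9]=2.
Step 6: smallest deg-1 vertex = 7, p_6 = 3. Add edge {3,7}. Now deg[7]=0, deg[3]=1.
Step 7: smallest deg-1 vertex = 3, p_7 = 9. Add edge {3,9}. Now deg[3]=0, deg[9]=1.
Final: two remaining deg-1 vertices are 8, 9. Add edge {8,9}.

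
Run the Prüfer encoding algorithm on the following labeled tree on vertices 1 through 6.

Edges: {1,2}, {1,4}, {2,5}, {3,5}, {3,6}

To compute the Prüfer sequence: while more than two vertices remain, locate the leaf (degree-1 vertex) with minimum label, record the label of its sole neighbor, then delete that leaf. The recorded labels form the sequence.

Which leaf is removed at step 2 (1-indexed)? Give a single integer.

Step 1: current leaves = {4,6}. Remove leaf 4 (neighbor: 1).
Step 2: current leaves = {1,6}. Remove leaf 1 (neighbor: 2).

Answer: 1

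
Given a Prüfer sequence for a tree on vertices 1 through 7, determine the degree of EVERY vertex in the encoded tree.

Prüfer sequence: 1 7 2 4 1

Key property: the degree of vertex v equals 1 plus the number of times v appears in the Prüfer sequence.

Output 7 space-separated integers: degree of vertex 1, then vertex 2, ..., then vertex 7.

p_1 = 1: count[1] becomes 1
p_2 = 7: count[7] becomes 1
p_3 = 2: count[2] becomes 1
p_4 = 4: count[4] becomes 1
p_5 = 1: count[1] becomes 2
Degrees (1 + count): deg[1]=1+2=3, deg[2]=1+1=2, deg[3]=1+0=1, deg[4]=1+1=2, deg[5]=1+0=1, deg[6]=1+0=1, deg[7]=1+1=2

Answer: 3 2 1 2 1 1 2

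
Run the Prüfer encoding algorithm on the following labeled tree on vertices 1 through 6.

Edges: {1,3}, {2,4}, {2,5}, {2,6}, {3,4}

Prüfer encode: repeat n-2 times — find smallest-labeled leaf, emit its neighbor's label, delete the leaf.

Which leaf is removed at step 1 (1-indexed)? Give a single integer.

Step 1: current leaves = {1,5,6}. Remove leaf 1 (neighbor: 3).

Answer: 1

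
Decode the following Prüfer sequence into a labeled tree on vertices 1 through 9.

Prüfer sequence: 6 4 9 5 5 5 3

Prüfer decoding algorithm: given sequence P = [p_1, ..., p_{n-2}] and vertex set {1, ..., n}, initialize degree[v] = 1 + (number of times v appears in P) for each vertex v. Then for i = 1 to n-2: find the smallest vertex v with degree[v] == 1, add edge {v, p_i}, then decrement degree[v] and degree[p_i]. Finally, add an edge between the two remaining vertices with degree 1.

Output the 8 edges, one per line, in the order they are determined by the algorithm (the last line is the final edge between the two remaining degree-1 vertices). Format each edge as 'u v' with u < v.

Initial degrees: {1:1, 2:1, 3:2, 4:2, 5:4, 6:2, 7:1, 8:1, 9:2}
Step 1: smallest deg-1 vertex = 1, p_1 = 6. Add edge {1,6}. Now deg[1]=0, deg[6]=1.
Step 2: smallest deg-1 vertex = 2, p_2 = 4. Add edge {2,4}. Now deg[2]=0, deg[4]=1.
Step 3: smallest deg-1 vertex = 4, p_3 = 9. Add edge {4,9}. Now deg[4]=0, deg[9]=1.
Step 4: smallest deg-1 vertex = 6, p_4 = 5. Add edge {5,6}. Now deg[6]=0, deg[5]=3.
Step 5: smallest deg-1 vertex = 7, p_5 = 5. Add edge {5,7}. Now deg[7]=0, deg[5]=2.
Step 6: smallest deg-1 vertex = 8, p_6 = 5. Add edge {5,8}. Now deg[8]=0, deg[5]=1.
Step 7: smallest deg-1 vertex = 5, p_7 = 3. Add edge {3,5}. Now deg[5]=0, deg[3]=1.
Final: two remaining deg-1 vertices are 3, 9. Add edge {3,9}.

Answer: 1 6
2 4
4 9
5 6
5 7
5 8
3 5
3 9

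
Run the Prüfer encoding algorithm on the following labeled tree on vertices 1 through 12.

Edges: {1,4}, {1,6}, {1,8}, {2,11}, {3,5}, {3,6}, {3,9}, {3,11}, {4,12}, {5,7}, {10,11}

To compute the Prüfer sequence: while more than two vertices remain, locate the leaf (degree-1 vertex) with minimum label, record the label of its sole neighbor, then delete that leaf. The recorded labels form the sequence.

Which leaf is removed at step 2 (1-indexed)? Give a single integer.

Answer: 7

Derivation:
Step 1: current leaves = {2,7,8,9,10,12}. Remove leaf 2 (neighbor: 11).
Step 2: current leaves = {7,8,9,10,12}. Remove leaf 7 (neighbor: 5).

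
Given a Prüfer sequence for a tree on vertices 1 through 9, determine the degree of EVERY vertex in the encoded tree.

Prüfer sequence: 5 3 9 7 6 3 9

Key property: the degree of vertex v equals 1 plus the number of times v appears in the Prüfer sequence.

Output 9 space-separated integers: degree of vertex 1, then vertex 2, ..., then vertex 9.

Answer: 1 1 3 1 2 2 2 1 3

Derivation:
p_1 = 5: count[5] becomes 1
p_2 = 3: count[3] becomes 1
p_3 = 9: count[9] becomes 1
p_4 = 7: count[7] becomes 1
p_5 = 6: count[6] becomes 1
p_6 = 3: count[3] becomes 2
p_7 = 9: count[9] becomes 2
Degrees (1 + count): deg[1]=1+0=1, deg[2]=1+0=1, deg[3]=1+2=3, deg[4]=1+0=1, deg[5]=1+1=2, deg[6]=1+1=2, deg[7]=1+1=2, deg[8]=1+0=1, deg[9]=1+2=3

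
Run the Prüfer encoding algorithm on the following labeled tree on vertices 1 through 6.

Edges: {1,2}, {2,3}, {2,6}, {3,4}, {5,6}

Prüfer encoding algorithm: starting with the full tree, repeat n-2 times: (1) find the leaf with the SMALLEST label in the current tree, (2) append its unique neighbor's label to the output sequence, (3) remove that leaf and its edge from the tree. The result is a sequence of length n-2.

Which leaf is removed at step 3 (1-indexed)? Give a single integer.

Answer: 3

Derivation:
Step 1: current leaves = {1,4,5}. Remove leaf 1 (neighbor: 2).
Step 2: current leaves = {4,5}. Remove leaf 4 (neighbor: 3).
Step 3: current leaves = {3,5}. Remove leaf 3 (neighbor: 2).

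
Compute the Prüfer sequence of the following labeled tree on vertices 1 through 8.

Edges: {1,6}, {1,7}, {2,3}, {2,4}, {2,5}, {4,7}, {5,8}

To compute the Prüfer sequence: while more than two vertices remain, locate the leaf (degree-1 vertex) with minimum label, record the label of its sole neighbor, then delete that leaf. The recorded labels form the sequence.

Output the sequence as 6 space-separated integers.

Answer: 2 1 7 4 2 5

Derivation:
Step 1: leaves = {3,6,8}. Remove smallest leaf 3, emit neighbor 2.
Step 2: leaves = {6,8}. Remove smallest leaf 6, emit neighbor 1.
Step 3: leaves = {1,8}. Remove smallest leaf 1, emit neighbor 7.
Step 4: leaves = {7,8}. Remove smallest leaf 7, emit neighbor 4.
Step 5: leaves = {4,8}. Remove smallest leaf 4, emit neighbor 2.
Step 6: leaves = {2,8}. Remove smallest leaf 2, emit neighbor 5.
Done: 2 vertices remain (5, 8). Sequence = [2 1 7 4 2 5]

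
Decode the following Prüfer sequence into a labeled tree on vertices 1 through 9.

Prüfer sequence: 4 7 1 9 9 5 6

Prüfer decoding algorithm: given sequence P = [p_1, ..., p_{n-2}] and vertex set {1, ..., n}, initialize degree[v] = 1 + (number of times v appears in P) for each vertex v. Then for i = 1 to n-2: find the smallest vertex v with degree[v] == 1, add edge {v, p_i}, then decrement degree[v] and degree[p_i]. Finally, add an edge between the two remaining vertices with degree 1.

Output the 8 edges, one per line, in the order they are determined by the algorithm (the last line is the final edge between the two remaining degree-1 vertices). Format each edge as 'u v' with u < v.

Answer: 2 4
3 7
1 4
1 9
7 9
5 8
5 6
6 9

Derivation:
Initial degrees: {1:2, 2:1, 3:1, 4:2, 5:2, 6:2, 7:2, 8:1, 9:3}
Step 1: smallest deg-1 vertex = 2, p_1 = 4. Add edge {2,4}. Now deg[2]=0, deg[4]=1.
Step 2: smallest deg-1 vertex = 3, p_2 = 7. Add edge {3,7}. Now deg[3]=0, deg[7]=1.
Step 3: smallest deg-1 vertex = 4, p_3 = 1. Add edge {1,4}. Now deg[4]=0, deg[1]=1.
Step 4: smallest deg-1 vertex = 1, p_4 = 9. Add edge {1,9}. Now deg[1]=0, deg[9]=2.
Step 5: smallest deg-1 vertex = 7, p_5 = 9. Add edge {7,9}. Now deg[7]=0, deg[9]=1.
Step 6: smallest deg-1 vertex = 8, p_6 = 5. Add edge {5,8}. Now deg[8]=0, deg[5]=1.
Step 7: smallest deg-1 vertex = 5, p_7 = 6. Add edge {5,6}. Now deg[5]=0, deg[6]=1.
Final: two remaining deg-1 vertices are 6, 9. Add edge {6,9}.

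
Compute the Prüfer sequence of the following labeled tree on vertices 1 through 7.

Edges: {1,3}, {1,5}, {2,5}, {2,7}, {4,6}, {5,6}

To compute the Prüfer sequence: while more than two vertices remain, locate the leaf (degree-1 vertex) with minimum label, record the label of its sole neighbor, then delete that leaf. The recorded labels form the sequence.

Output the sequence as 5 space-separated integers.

Step 1: leaves = {3,4,7}. Remove smallest leaf 3, emit neighbor 1.
Step 2: leaves = {1,4,7}. Remove smallest leaf 1, emit neighbor 5.
Step 3: leaves = {4,7}. Remove smallest leaf 4, emit neighbor 6.
Step 4: leaves = {6,7}. Remove smallest leaf 6, emit neighbor 5.
Step 5: leaves = {5,7}. Remove smallest leaf 5, emit neighbor 2.
Done: 2 vertices remain (2, 7). Sequence = [1 5 6 5 2]

Answer: 1 5 6 5 2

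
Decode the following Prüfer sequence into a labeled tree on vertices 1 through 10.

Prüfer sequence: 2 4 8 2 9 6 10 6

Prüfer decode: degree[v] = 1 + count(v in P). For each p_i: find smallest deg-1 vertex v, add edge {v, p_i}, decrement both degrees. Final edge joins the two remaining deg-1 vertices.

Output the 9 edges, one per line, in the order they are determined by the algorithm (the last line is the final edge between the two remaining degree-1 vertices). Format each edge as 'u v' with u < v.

Answer: 1 2
3 4
4 8
2 5
2 9
6 7
8 10
6 9
6 10

Derivation:
Initial degrees: {1:1, 2:3, 3:1, 4:2, 5:1, 6:3, 7:1, 8:2, 9:2, 10:2}
Step 1: smallest deg-1 vertex = 1, p_1 = 2. Add edge {1,2}. Now deg[1]=0, deg[2]=2.
Step 2: smallest deg-1 vertex = 3, p_2 = 4. Add edge {3,4}. Now deg[3]=0, deg[4]=1.
Step 3: smallest deg-1 vertex = 4, p_3 = 8. Add edge {4,8}. Now deg[4]=0, deg[8]=1.
Step 4: smallest deg-1 vertex = 5, p_4 = 2. Add edge {2,5}. Now deg[5]=0, deg[2]=1.
Step 5: smallest deg-1 vertex = 2, p_5 = 9. Add edge {2,9}. Now deg[2]=0, deg[9]=1.
Step 6: smallest deg-1 vertex = 7, p_6 = 6. Add edge {6,7}. Now deg[7]=0, deg[6]=2.
Step 7: smallest deg-1 vertex = 8, p_7 = 10. Add edge {8,10}. Now deg[8]=0, deg[10]=1.
Step 8: smallest deg-1 vertex = 9, p_8 = 6. Add edge {6,9}. Now deg[9]=0, deg[6]=1.
Final: two remaining deg-1 vertices are 6, 10. Add edge {6,10}.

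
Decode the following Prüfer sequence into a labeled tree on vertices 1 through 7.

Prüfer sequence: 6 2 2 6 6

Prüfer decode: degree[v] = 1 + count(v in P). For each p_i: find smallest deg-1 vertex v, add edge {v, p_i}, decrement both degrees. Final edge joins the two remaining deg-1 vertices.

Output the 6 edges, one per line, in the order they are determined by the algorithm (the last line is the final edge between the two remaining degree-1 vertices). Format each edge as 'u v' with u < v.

Answer: 1 6
2 3
2 4
2 6
5 6
6 7

Derivation:
Initial degrees: {1:1, 2:3, 3:1, 4:1, 5:1, 6:4, 7:1}
Step 1: smallest deg-1 vertex = 1, p_1 = 6. Add edge {1,6}. Now deg[1]=0, deg[6]=3.
Step 2: smallest deg-1 vertex = 3, p_2 = 2. Add edge {2,3}. Now deg[3]=0, deg[2]=2.
Step 3: smallest deg-1 vertex = 4, p_3 = 2. Add edge {2,4}. Now deg[4]=0, deg[2]=1.
Step 4: smallest deg-1 vertex = 2, p_4 = 6. Add edge {2,6}. Now deg[2]=0, deg[6]=2.
Step 5: smallest deg-1 vertex = 5, p_5 = 6. Add edge {5,6}. Now deg[5]=0, deg[6]=1.
Final: two remaining deg-1 vertices are 6, 7. Add edge {6,7}.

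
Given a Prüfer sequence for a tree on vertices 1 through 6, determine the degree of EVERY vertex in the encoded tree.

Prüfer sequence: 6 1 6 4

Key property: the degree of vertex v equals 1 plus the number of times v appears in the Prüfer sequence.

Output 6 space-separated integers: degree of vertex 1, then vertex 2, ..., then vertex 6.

Answer: 2 1 1 2 1 3

Derivation:
p_1 = 6: count[6] becomes 1
p_2 = 1: count[1] becomes 1
p_3 = 6: count[6] becomes 2
p_4 = 4: count[4] becomes 1
Degrees (1 + count): deg[1]=1+1=2, deg[2]=1+0=1, deg[3]=1+0=1, deg[4]=1+1=2, deg[5]=1+0=1, deg[6]=1+2=3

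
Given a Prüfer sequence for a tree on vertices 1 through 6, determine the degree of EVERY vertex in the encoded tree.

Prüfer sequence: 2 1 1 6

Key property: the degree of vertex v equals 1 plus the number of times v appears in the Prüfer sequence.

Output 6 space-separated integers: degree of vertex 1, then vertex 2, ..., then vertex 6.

p_1 = 2: count[2] becomes 1
p_2 = 1: count[1] becomes 1
p_3 = 1: count[1] becomes 2
p_4 = 6: count[6] becomes 1
Degrees (1 + count): deg[1]=1+2=3, deg[2]=1+1=2, deg[3]=1+0=1, deg[4]=1+0=1, deg[5]=1+0=1, deg[6]=1+1=2

Answer: 3 2 1 1 1 2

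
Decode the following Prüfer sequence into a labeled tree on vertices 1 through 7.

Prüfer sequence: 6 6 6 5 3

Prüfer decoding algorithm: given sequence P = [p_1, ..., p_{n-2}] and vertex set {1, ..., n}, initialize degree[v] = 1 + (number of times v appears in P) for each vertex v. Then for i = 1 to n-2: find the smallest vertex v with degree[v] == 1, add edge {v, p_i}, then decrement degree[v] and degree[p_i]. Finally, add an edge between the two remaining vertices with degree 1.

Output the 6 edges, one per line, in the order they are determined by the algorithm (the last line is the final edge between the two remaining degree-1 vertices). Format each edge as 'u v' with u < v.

Answer: 1 6
2 6
4 6
5 6
3 5
3 7

Derivation:
Initial degrees: {1:1, 2:1, 3:2, 4:1, 5:2, 6:4, 7:1}
Step 1: smallest deg-1 vertex = 1, p_1 = 6. Add edge {1,6}. Now deg[1]=0, deg[6]=3.
Step 2: smallest deg-1 vertex = 2, p_2 = 6. Add edge {2,6}. Now deg[2]=0, deg[6]=2.
Step 3: smallest deg-1 vertex = 4, p_3 = 6. Add edge {4,6}. Now deg[4]=0, deg[6]=1.
Step 4: smallest deg-1 vertex = 6, p_4 = 5. Add edge {5,6}. Now deg[6]=0, deg[5]=1.
Step 5: smallest deg-1 vertex = 5, p_5 = 3. Add edge {3,5}. Now deg[5]=0, deg[3]=1.
Final: two remaining deg-1 vertices are 3, 7. Add edge {3,7}.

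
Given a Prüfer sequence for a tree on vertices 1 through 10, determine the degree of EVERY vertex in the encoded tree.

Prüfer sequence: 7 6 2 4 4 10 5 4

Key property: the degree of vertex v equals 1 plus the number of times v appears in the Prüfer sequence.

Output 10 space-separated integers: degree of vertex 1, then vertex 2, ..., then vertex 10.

Answer: 1 2 1 4 2 2 2 1 1 2

Derivation:
p_1 = 7: count[7] becomes 1
p_2 = 6: count[6] becomes 1
p_3 = 2: count[2] becomes 1
p_4 = 4: count[4] becomes 1
p_5 = 4: count[4] becomes 2
p_6 = 10: count[10] becomes 1
p_7 = 5: count[5] becomes 1
p_8 = 4: count[4] becomes 3
Degrees (1 + count): deg[1]=1+0=1, deg[2]=1+1=2, deg[3]=1+0=1, deg[4]=1+3=4, deg[5]=1+1=2, deg[6]=1+1=2, deg[7]=1+1=2, deg[8]=1+0=1, deg[9]=1+0=1, deg[10]=1+1=2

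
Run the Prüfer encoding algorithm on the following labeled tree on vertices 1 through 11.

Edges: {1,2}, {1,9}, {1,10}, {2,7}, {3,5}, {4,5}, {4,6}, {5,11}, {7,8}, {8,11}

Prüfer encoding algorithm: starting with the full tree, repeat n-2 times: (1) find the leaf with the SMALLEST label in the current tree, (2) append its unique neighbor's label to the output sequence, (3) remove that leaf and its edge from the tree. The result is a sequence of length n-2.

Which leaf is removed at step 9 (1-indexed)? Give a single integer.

Step 1: current leaves = {3,6,9,10}. Remove leaf 3 (neighbor: 5).
Step 2: current leaves = {6,9,10}. Remove leaf 6 (neighbor: 4).
Step 3: current leaves = {4,9,10}. Remove leaf 4 (neighbor: 5).
Step 4: current leaves = {5,9,10}. Remove leaf 5 (neighbor: 11).
Step 5: current leaves = {9,10,11}. Remove leaf 9 (neighbor: 1).
Step 6: current leaves = {10,11}. Remove leaf 10 (neighbor: 1).
Step 7: current leaves = {1,11}. Remove leaf 1 (neighbor: 2).
Step 8: current leaves = {2,11}. Remove leaf 2 (neighbor: 7).
Step 9: current leaves = {7,11}. Remove leaf 7 (neighbor: 8).

Answer: 7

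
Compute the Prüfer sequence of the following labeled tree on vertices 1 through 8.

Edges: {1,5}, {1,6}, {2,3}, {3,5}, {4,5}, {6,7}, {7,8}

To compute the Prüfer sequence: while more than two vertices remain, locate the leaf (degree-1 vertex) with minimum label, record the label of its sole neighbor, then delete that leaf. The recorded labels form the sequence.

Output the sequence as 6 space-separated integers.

Step 1: leaves = {2,4,8}. Remove smallest leaf 2, emit neighbor 3.
Step 2: leaves = {3,4,8}. Remove smallest leaf 3, emit neighbor 5.
Step 3: leaves = {4,8}. Remove smallest leaf 4, emit neighbor 5.
Step 4: leaves = {5,8}. Remove smallest leaf 5, emit neighbor 1.
Step 5: leaves = {1,8}. Remove smallest leaf 1, emit neighbor 6.
Step 6: leaves = {6,8}. Remove smallest leaf 6, emit neighbor 7.
Done: 2 vertices remain (7, 8). Sequence = [3 5 5 1 6 7]

Answer: 3 5 5 1 6 7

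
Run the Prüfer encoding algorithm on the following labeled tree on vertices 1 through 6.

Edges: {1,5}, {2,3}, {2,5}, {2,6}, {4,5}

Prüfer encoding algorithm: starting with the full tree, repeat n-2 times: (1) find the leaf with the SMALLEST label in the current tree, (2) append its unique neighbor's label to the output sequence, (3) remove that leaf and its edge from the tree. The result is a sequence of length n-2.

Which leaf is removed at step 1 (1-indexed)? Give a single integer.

Answer: 1

Derivation:
Step 1: current leaves = {1,3,4,6}. Remove leaf 1 (neighbor: 5).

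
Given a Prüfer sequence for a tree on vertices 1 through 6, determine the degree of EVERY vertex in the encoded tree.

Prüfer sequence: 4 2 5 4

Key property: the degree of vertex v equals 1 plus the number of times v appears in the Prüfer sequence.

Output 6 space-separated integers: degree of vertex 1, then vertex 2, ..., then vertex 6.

p_1 = 4: count[4] becomes 1
p_2 = 2: count[2] becomes 1
p_3 = 5: count[5] becomes 1
p_4 = 4: count[4] becomes 2
Degrees (1 + count): deg[1]=1+0=1, deg[2]=1+1=2, deg[3]=1+0=1, deg[4]=1+2=3, deg[5]=1+1=2, deg[6]=1+0=1

Answer: 1 2 1 3 2 1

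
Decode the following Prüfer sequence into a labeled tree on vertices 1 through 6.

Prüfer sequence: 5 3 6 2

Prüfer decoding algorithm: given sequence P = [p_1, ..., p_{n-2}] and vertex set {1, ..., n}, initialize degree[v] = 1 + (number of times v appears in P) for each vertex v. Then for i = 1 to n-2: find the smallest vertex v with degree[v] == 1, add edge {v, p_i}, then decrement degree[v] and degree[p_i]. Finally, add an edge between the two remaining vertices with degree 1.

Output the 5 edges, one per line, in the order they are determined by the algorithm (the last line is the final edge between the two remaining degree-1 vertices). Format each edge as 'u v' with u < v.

Answer: 1 5
3 4
3 6
2 5
2 6

Derivation:
Initial degrees: {1:1, 2:2, 3:2, 4:1, 5:2, 6:2}
Step 1: smallest deg-1 vertex = 1, p_1 = 5. Add edge {1,5}. Now deg[1]=0, deg[5]=1.
Step 2: smallest deg-1 vertex = 4, p_2 = 3. Add edge {3,4}. Now deg[4]=0, deg[3]=1.
Step 3: smallest deg-1 vertex = 3, p_3 = 6. Add edge {3,6}. Now deg[3]=0, deg[6]=1.
Step 4: smallest deg-1 vertex = 5, p_4 = 2. Add edge {2,5}. Now deg[5]=0, deg[2]=1.
Final: two remaining deg-1 vertices are 2, 6. Add edge {2,6}.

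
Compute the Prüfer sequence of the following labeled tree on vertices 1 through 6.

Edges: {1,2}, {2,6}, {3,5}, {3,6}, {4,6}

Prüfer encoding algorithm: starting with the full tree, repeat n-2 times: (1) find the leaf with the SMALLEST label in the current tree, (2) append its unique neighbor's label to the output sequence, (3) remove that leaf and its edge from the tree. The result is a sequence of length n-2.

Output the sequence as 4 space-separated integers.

Step 1: leaves = {1,4,5}. Remove smallest leaf 1, emit neighbor 2.
Step 2: leaves = {2,4,5}. Remove smallest leaf 2, emit neighbor 6.
Step 3: leaves = {4,5}. Remove smallest leaf 4, emit neighbor 6.
Step 4: leaves = {5,6}. Remove smallest leaf 5, emit neighbor 3.
Done: 2 vertices remain (3, 6). Sequence = [2 6 6 3]

Answer: 2 6 6 3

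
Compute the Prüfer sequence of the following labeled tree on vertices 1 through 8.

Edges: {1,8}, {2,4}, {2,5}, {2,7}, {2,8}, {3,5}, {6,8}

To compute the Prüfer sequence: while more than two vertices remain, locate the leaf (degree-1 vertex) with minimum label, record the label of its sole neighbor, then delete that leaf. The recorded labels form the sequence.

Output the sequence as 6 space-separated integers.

Answer: 8 5 2 2 8 2

Derivation:
Step 1: leaves = {1,3,4,6,7}. Remove smallest leaf 1, emit neighbor 8.
Step 2: leaves = {3,4,6,7}. Remove smallest leaf 3, emit neighbor 5.
Step 3: leaves = {4,5,6,7}. Remove smallest leaf 4, emit neighbor 2.
Step 4: leaves = {5,6,7}. Remove smallest leaf 5, emit neighbor 2.
Step 5: leaves = {6,7}. Remove smallest leaf 6, emit neighbor 8.
Step 6: leaves = {7,8}. Remove smallest leaf 7, emit neighbor 2.
Done: 2 vertices remain (2, 8). Sequence = [8 5 2 2 8 2]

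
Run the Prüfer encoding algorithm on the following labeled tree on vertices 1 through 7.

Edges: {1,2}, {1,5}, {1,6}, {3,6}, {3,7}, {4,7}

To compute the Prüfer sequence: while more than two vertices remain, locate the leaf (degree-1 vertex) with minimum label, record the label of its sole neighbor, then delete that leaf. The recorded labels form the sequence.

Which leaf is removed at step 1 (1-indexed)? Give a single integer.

Step 1: current leaves = {2,4,5}. Remove leaf 2 (neighbor: 1).

Answer: 2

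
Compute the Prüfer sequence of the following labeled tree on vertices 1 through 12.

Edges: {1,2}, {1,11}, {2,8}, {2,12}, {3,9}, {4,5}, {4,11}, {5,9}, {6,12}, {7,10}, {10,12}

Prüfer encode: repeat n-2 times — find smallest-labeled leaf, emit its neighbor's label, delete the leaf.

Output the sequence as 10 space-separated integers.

Step 1: leaves = {3,6,7,8}. Remove smallest leaf 3, emit neighbor 9.
Step 2: leaves = {6,7,8,9}. Remove smallest leaf 6, emit neighbor 12.
Step 3: leaves = {7,8,9}. Remove smallest leaf 7, emit neighbor 10.
Step 4: leaves = {8,9,10}. Remove smallest leaf 8, emit neighbor 2.
Step 5: leaves = {9,10}. Remove smallest leaf 9, emit neighbor 5.
Step 6: leaves = {5,10}. Remove smallest leaf 5, emit neighbor 4.
Step 7: leaves = {4,10}. Remove smallest leaf 4, emit neighbor 11.
Step 8: leaves = {10,11}. Remove smallest leaf 10, emit neighbor 12.
Step 9: leaves = {11,12}. Remove smallest leaf 11, emit neighbor 1.
Step 10: leaves = {1,12}. Remove smallest leaf 1, emit neighbor 2.
Done: 2 vertices remain (2, 12). Sequence = [9 12 10 2 5 4 11 12 1 2]

Answer: 9 12 10 2 5 4 11 12 1 2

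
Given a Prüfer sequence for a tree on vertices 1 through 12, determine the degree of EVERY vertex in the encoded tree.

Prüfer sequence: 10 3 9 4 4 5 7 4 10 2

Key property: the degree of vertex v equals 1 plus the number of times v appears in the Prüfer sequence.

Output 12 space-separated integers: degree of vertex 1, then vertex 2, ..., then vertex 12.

Answer: 1 2 2 4 2 1 2 1 2 3 1 1

Derivation:
p_1 = 10: count[10] becomes 1
p_2 = 3: count[3] becomes 1
p_3 = 9: count[9] becomes 1
p_4 = 4: count[4] becomes 1
p_5 = 4: count[4] becomes 2
p_6 = 5: count[5] becomes 1
p_7 = 7: count[7] becomes 1
p_8 = 4: count[4] becomes 3
p_9 = 10: count[10] becomes 2
p_10 = 2: count[2] becomes 1
Degrees (1 + count): deg[1]=1+0=1, deg[2]=1+1=2, deg[3]=1+1=2, deg[4]=1+3=4, deg[5]=1+1=2, deg[6]=1+0=1, deg[7]=1+1=2, deg[8]=1+0=1, deg[9]=1+1=2, deg[10]=1+2=3, deg[11]=1+0=1, deg[12]=1+0=1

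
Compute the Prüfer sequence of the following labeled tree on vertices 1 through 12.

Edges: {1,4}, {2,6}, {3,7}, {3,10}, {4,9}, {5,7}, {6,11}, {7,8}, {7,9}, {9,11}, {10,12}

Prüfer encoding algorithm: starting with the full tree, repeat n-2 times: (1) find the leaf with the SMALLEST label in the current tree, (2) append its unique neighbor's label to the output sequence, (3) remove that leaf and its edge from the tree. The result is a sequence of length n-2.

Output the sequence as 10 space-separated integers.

Answer: 4 6 9 7 11 7 9 7 3 10

Derivation:
Step 1: leaves = {1,2,5,8,12}. Remove smallest leaf 1, emit neighbor 4.
Step 2: leaves = {2,4,5,8,12}. Remove smallest leaf 2, emit neighbor 6.
Step 3: leaves = {4,5,6,8,12}. Remove smallest leaf 4, emit neighbor 9.
Step 4: leaves = {5,6,8,12}. Remove smallest leaf 5, emit neighbor 7.
Step 5: leaves = {6,8,12}. Remove smallest leaf 6, emit neighbor 11.
Step 6: leaves = {8,11,12}. Remove smallest leaf 8, emit neighbor 7.
Step 7: leaves = {11,12}. Remove smallest leaf 11, emit neighbor 9.
Step 8: leaves = {9,12}. Remove smallest leaf 9, emit neighbor 7.
Step 9: leaves = {7,12}. Remove smallest leaf 7, emit neighbor 3.
Step 10: leaves = {3,12}. Remove smallest leaf 3, emit neighbor 10.
Done: 2 vertices remain (10, 12). Sequence = [4 6 9 7 11 7 9 7 3 10]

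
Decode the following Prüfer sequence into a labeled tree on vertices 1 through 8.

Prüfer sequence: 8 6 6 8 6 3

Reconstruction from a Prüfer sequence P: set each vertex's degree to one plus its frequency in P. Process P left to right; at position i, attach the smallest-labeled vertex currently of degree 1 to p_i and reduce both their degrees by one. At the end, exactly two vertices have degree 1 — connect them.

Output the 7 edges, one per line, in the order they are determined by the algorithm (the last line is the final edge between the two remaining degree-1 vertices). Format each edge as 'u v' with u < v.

Initial degrees: {1:1, 2:1, 3:2, 4:1, 5:1, 6:4, 7:1, 8:3}
Step 1: smallest deg-1 vertex = 1, p_1 = 8. Add edge {1,8}. Now deg[1]=0, deg[8]=2.
Step 2: smallest deg-1 vertex = 2, p_2 = 6. Add edge {2,6}. Now deg[2]=0, deg[6]=3.
Step 3: smallest deg-1 vertex = 4, p_3 = 6. Add edge {4,6}. Now deg[4]=0, deg[6]=2.
Step 4: smallest deg-1 vertex = 5, p_4 = 8. Add edge {5,8}. Now deg[5]=0, deg[8]=1.
Step 5: smallest deg-1 vertex = 7, p_5 = 6. Add edge {6,7}. Now deg[7]=0, deg[6]=1.
Step 6: smallest deg-1 vertex = 6, p_6 = 3. Add edge {3,6}. Now deg[6]=0, deg[3]=1.
Final: two remaining deg-1 vertices are 3, 8. Add edge {3,8}.

Answer: 1 8
2 6
4 6
5 8
6 7
3 6
3 8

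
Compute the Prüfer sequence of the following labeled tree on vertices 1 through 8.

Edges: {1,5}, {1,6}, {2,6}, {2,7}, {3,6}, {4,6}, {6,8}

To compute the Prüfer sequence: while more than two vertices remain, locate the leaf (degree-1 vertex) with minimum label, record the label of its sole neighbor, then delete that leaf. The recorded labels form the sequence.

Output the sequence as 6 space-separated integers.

Answer: 6 6 1 6 2 6

Derivation:
Step 1: leaves = {3,4,5,7,8}. Remove smallest leaf 3, emit neighbor 6.
Step 2: leaves = {4,5,7,8}. Remove smallest leaf 4, emit neighbor 6.
Step 3: leaves = {5,7,8}. Remove smallest leaf 5, emit neighbor 1.
Step 4: leaves = {1,7,8}. Remove smallest leaf 1, emit neighbor 6.
Step 5: leaves = {7,8}. Remove smallest leaf 7, emit neighbor 2.
Step 6: leaves = {2,8}. Remove smallest leaf 2, emit neighbor 6.
Done: 2 vertices remain (6, 8). Sequence = [6 6 1 6 2 6]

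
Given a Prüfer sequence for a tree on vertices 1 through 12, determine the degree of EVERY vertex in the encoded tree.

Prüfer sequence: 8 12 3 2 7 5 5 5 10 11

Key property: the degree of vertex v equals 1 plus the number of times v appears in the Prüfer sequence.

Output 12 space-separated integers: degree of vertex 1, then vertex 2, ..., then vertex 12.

Answer: 1 2 2 1 4 1 2 2 1 2 2 2

Derivation:
p_1 = 8: count[8] becomes 1
p_2 = 12: count[12] becomes 1
p_3 = 3: count[3] becomes 1
p_4 = 2: count[2] becomes 1
p_5 = 7: count[7] becomes 1
p_6 = 5: count[5] becomes 1
p_7 = 5: count[5] becomes 2
p_8 = 5: count[5] becomes 3
p_9 = 10: count[10] becomes 1
p_10 = 11: count[11] becomes 1
Degrees (1 + count): deg[1]=1+0=1, deg[2]=1+1=2, deg[3]=1+1=2, deg[4]=1+0=1, deg[5]=1+3=4, deg[6]=1+0=1, deg[7]=1+1=2, deg[8]=1+1=2, deg[9]=1+0=1, deg[10]=1+1=2, deg[11]=1+1=2, deg[12]=1+1=2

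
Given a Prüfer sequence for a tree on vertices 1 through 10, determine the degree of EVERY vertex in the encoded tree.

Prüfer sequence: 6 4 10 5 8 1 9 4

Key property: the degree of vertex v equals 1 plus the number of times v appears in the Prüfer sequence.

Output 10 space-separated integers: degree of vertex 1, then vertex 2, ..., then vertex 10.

Answer: 2 1 1 3 2 2 1 2 2 2

Derivation:
p_1 = 6: count[6] becomes 1
p_2 = 4: count[4] becomes 1
p_3 = 10: count[10] becomes 1
p_4 = 5: count[5] becomes 1
p_5 = 8: count[8] becomes 1
p_6 = 1: count[1] becomes 1
p_7 = 9: count[9] becomes 1
p_8 = 4: count[4] becomes 2
Degrees (1 + count): deg[1]=1+1=2, deg[2]=1+0=1, deg[3]=1+0=1, deg[4]=1+2=3, deg[5]=1+1=2, deg[6]=1+1=2, deg[7]=1+0=1, deg[8]=1+1=2, deg[9]=1+1=2, deg[10]=1+1=2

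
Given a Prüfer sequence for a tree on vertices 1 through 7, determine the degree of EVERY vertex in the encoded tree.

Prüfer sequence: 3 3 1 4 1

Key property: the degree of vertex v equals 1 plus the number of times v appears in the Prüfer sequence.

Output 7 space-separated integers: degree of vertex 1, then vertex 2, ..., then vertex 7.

p_1 = 3: count[3] becomes 1
p_2 = 3: count[3] becomes 2
p_3 = 1: count[1] becomes 1
p_4 = 4: count[4] becomes 1
p_5 = 1: count[1] becomes 2
Degrees (1 + count): deg[1]=1+2=3, deg[2]=1+0=1, deg[3]=1+2=3, deg[4]=1+1=2, deg[5]=1+0=1, deg[6]=1+0=1, deg[7]=1+0=1

Answer: 3 1 3 2 1 1 1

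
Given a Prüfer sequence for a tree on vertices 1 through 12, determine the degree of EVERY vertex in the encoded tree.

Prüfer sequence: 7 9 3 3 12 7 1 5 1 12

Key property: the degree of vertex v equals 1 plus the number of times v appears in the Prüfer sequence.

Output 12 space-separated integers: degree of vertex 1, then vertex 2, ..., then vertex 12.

p_1 = 7: count[7] becomes 1
p_2 = 9: count[9] becomes 1
p_3 = 3: count[3] becomes 1
p_4 = 3: count[3] becomes 2
p_5 = 12: count[12] becomes 1
p_6 = 7: count[7] becomes 2
p_7 = 1: count[1] becomes 1
p_8 = 5: count[5] becomes 1
p_9 = 1: count[1] becomes 2
p_10 = 12: count[12] becomes 2
Degrees (1 + count): deg[1]=1+2=3, deg[2]=1+0=1, deg[3]=1+2=3, deg[4]=1+0=1, deg[5]=1+1=2, deg[6]=1+0=1, deg[7]=1+2=3, deg[8]=1+0=1, deg[9]=1+1=2, deg[10]=1+0=1, deg[11]=1+0=1, deg[12]=1+2=3

Answer: 3 1 3 1 2 1 3 1 2 1 1 3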